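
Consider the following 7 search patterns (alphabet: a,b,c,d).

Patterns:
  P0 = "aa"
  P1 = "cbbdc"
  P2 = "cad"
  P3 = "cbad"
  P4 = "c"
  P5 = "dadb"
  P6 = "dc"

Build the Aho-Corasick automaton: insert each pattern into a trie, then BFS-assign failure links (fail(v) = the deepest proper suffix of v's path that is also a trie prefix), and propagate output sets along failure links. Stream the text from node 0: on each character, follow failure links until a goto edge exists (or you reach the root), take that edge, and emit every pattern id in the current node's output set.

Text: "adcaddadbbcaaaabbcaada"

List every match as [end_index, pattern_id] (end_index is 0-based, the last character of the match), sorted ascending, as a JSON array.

Build automaton:
Trie nodes:
  n0 'ε': a→1 c→3 d→12
  n1 'a': a→2
  n2 'aa': ·  [P0 ends]
  n3 'c': a→8 b→4  [P4 ends]
  n4 'cb': a→10 b→5
  n5 'cbb': d→6
  n6 'cbbd': c→7
  n7 'cbbdc': ·  [P1 ends]
  n8 'ca': d→9
  n9 'cad': ·  [P2 ends]
  n10 'cba': d→11
  n11 'cbad': ·  [P3 ends]
  n12 'd': a→13 c→16
  n13 'da': d→14
  n14 'dad': b→15
  n15 'dadb': ·  [P5 ends]
  n16 'dc': ·  [P6 ends]

Failure links (BFS by depth):
  fail(1) 'a': from fail(0)=0 chase 'a': 0 ⇒ 0;  out=∅∪out(0)=∅
  fail(3) 'c': from fail(0)=0 chase 'c': 0 ⇒ 0;  out={4}∪out(0)={4}
  fail(12) 'd': from fail(0)=0 chase 'd': 0 ⇒ 0;  out=∅∪out(0)=∅
  fail(2) 'aa': from fail(1)=0 chase 'a': 0 ⇒ 1;  out={0}∪out(1)={0}
  fail(4) 'cb': from fail(3)=0 chase 'b': 0 ⇒ 0;  out=∅∪out(0)=∅
  fail(8) 'ca': from fail(3)=0 chase 'a': 0 ⇒ 1;  out=∅∪out(1)=∅
  fail(13) 'da': from fail(12)=0 chase 'a': 0 ⇒ 1;  out=∅∪out(1)=∅
  fail(16) 'dc': from fail(12)=0 chase 'c': 0 ⇒ 3;  out={6}∪out(3)={4,6}
  fail(5) 'cbb': from fail(4)=0 chase 'b': 0 ⇒ 0;  out=∅∪out(0)=∅
  fail(9) 'cad': from fail(8)=1 chase 'd': 1→0 ⇒ 12;  out={2}∪out(12)={2}
  fail(10) 'cba': from fail(4)=0 chase 'a': 0 ⇒ 1;  out=∅∪out(1)=∅
  fail(14) 'dad': from fail(13)=1 chase 'd': 1→0 ⇒ 12;  out=∅∪out(12)=∅
  fail(6) 'cbbd': from fail(5)=0 chase 'd': 0 ⇒ 12;  out=∅∪out(12)=∅
  fail(11) 'cbad': from fail(10)=1 chase 'd': 1→0 ⇒ 12;  out={3}∪out(12)={3}
  fail(15) 'dadb': from fail(14)=12 chase 'b': 12→0 ⇒ 0;  out={5}∪out(0)={5}
  fail(7) 'cbbdc': from fail(6)=12 chase 'c': 12 ⇒ 16;  out={1}∪out(16)={1,4,6}

Scan:
[0] read 'a'  n0⇒n1
[1] read 'd'  n1⇒n12 (via fail)
[2] read 'c'  n12⇒n16  emit P4@[2:2],P6@[1:2]
[3] read 'a'  n16⇒n8 (via fail)
[4] read 'd'  n8⇒n9  emit P2@[2:4]
[5] read 'd'  n9⇒n12 (via fail)
[6] read 'a'  n12⇒n13
[7] read 'd'  n13⇒n14
[8] read 'b'  n14⇒n15  emit P5@[5:8]
[9] read 'b'  n15⇒n0 (via fail)
[10] read 'c'  n0⇒n3  emit P4@[10:10]
[11] read 'a'  n3⇒n8
[12] read 'a'  n8⇒n2 (via fail)  emit P0@[11:12]
[13] read 'a'  n2⇒n2 (via fail)  emit P0@[12:13]
[14] read 'a'  n2⇒n2 (via fail)  emit P0@[13:14]
[15] read 'b'  n2⇒n0 (via fail)
[16] read 'b'  n0⇒n0
[17] read 'c'  n0⇒n3  emit P4@[17:17]
[18] read 'a'  n3⇒n8
[19] read 'a'  n8⇒n2 (via fail)  emit P0@[18:19]
[20] read 'd'  n2⇒n12 (via fail)
[21] read 'a'  n12⇒n13

Result: [[2,4],[2,6],[4,2],[8,5],[10,4],[12,0],[13,0],[14,0],[17,4],[19,0]]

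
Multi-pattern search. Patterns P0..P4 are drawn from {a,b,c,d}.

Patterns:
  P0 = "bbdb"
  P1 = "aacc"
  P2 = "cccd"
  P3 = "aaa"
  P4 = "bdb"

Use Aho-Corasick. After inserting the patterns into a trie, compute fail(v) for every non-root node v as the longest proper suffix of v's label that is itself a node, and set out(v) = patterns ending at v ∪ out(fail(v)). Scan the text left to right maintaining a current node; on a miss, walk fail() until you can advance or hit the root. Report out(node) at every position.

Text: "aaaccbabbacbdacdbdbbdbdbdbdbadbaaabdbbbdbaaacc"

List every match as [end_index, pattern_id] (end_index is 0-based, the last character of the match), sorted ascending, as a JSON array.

Build:
Trie nodes:
  0='ε' goto a→5 b→1 c→9
  1='b' goto b→2 d→14
  2='bb' goto d→3
  3='bbd' goto b→4
  4='bbdb' goto ·  [P0 ends]
  5='a' goto a→6
  6='aa' goto a→13 c→7
  7='aac' goto c→8
  8='aacc' goto ·  [P1 ends]
  9='c' goto c→10
  10='cc' goto c→11
  11='ccc' goto d→12
  12='cccd' goto ·  [P2 ends]
  13='aaa' goto ·  [P3 ends]
  14='bd' goto b→15
  15='bdb' goto ·  [P4 ends]

BFS fail/out derivation:
  n1('b'): parent n0 fail=0; on 'b' 0 → fail=0;  out ∅∪∅=∅
  n5('a'): parent n0 fail=0; on 'a' 0 → fail=0;  out ∅∪∅=∅
  n9('c'): parent n0 fail=0; on 'c' 0 → fail=0;  out ∅∪∅=∅
  n2('bb'): parent n1 fail=0; on 'b' 0 → fail=1;  out ∅∪∅=∅
  n6('aa'): parent n5 fail=0; on 'a' 0 → fail=5;  out ∅∪∅=∅
  n10('cc'): parent n9 fail=0; on 'c' 0 → fail=9;  out ∅∪∅=∅
  n14('bd'): parent n1 fail=0; on 'd' 0 → fail=0;  out ∅∪∅=∅
  n3('bbd'): parent n2 fail=1; on 'd' 1 → fail=14;  out ∅∪∅=∅
  n7('aac'): parent n6 fail=5; on 'c' 5→0 → fail=9;  out ∅∪∅=∅
  n11('ccc'): parent n10 fail=9; on 'c' 9 → fail=10;  out ∅∪∅=∅
  n13('aaa'): parent n6 fail=5; on 'a' 5 → fail=6;  out {3}∪∅={3}
  n15('bdb'): parent n14 fail=0; on 'b' 0 → fail=1;  out {4}∪∅={4}
  n4('bbdb'): parent n3 fail=14; on 'b' 14 → fail=15;  out {0}∪{4}={0,4}
  n8('aacc'): parent n7 fail=9; on 'c' 9 → fail=10;  out {1}∪∅={1}
  n12('cccd'): parent n11 fail=10; on 'd' 10→9→0 → fail=0;  out {2}∪∅={2}

Run:
[0] read 'a'  n0⇒n5
[1] read 'a'  n5⇒n6
[2] read 'a'  n6⇒n13  ** P3@[0:2]
[3] read 'c'  n13⇒n7 (via fail)
[4] read 'c'  n7⇒n8  ** P1@[1:4]
[5] read 'b'  n8⇒n1 (via fail)
[6] read 'a'  n1⇒n5 (via fail)
[7] read 'b'  n5⇒n1 (via fail)
[8] read 'b'  n1⇒n2
[9] read 'a'  n2⇒n5 (via fail)
[10] read 'c'  n5⇒n9 (via fail)
[11] read 'b'  n9⇒n1 (via fail)
[12] read 'd'  n1⇒n14
[13] read 'a'  n14⇒n5 (via fail)
[14] read 'c'  n5⇒n9 (via fail)
[15] read 'd'  n9⇒n0 (via fail)
[16] read 'b'  n0⇒n1
[17] read 'd'  n1⇒n14
[18] read 'b'  n14⇒n15  ** P4@[16:18]
[19] read 'b'  n15⇒n2 (via fail)
[20] read 'd'  n2⇒n3
[21] read 'b'  n3⇒n4  ** P0@[18:21],P4@[19:21]
[22] read 'd'  n4⇒n14 (via fail)
[23] read 'b'  n14⇒n15  ** P4@[21:23]
[24] read 'd'  n15⇒n14 (via fail)
[25] read 'b'  n14⇒n15  ** P4@[23:25]
[26] read 'd'  n15⇒n14 (via fail)
[27] read 'b'  n14⇒n15  ** P4@[25:27]
[28] read 'a'  n15⇒n5 (via fail)
[29] read 'd'  n5⇒n0 (via fail)
[30] read 'b'  n0⇒n1
[31] read 'a'  n1⇒n5 (via fail)
[32] read 'a'  n5⇒n6
[33] read 'a'  n6⇒n13  ** P3@[31:33]
[34] read 'b'  n13⇒n1 (via fail)
[35] read 'd'  n1⇒n14
[36] read 'b'  n14⇒n15  ** P4@[34:36]
[37] read 'b'  n15⇒n2 (via fail)
[38] read 'b'  n2⇒n2 (via fail)
[39] read 'd'  n2⇒n3
[40] read 'b'  n3⇒n4  ** P0@[37:40],P4@[38:40]
[41] read 'a'  n4⇒n5 (via fail)
[42] read 'a'  n5⇒n6
[43] read 'a'  n6⇒n13  ** P3@[41:43]
[44] read 'c'  n13⇒n7 (via fail)
[45] read 'c'  n7⇒n8  ** P1@[42:45]

All matches (sorted): [[2,3],[4,1],[18,4],[21,0],[21,4],[23,4],[25,4],[27,4],[33,3],[36,4],[40,0],[40,4],[43,3],[45,1]]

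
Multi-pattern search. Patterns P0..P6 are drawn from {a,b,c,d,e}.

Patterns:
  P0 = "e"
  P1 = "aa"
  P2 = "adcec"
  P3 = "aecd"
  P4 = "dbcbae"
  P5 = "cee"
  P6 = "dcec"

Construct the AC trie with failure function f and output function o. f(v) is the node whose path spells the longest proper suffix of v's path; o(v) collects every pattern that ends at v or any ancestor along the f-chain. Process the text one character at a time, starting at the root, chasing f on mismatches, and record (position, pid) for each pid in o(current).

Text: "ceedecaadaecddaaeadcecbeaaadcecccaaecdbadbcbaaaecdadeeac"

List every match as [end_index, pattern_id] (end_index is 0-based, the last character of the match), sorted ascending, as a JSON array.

Build:
Trie (insert patterns):
  n0 'ε': a→2 c→17 d→11 e→1
  n1 'e': ·  [P0 ends]
  n2 'a': a→3 d→4 e→8
  n3 'aa': ·  [P1 ends]
  n4 'ad': c→5
  n5 'adc': e→6
  n6 'adce': c→7
  n7 'adcec': ·  [P2 ends]
  n8 'ae': c→9
  n9 'aec': d→10
  n10 'aecd': ·  [P3 ends]
  n11 'd': b→12 c→20
  n12 'db': c→13
  n13 'dbc': b→14
  n14 'dbcb': a→15
  n15 'dbcba': e→16
  n16 'dbcbae': ·  [P4 ends]
  n17 'c': e→18
  n18 'ce': e→19
  n19 'cee': ·  [P5 ends]
  n20 'dc': e→21
  n21 'dce': c→22
  n22 'dcec': ·  [P6 ends]

BFS fail/out derivation:
  fail(1) 'e': from fail(0)=0 chase 'e': 0 ⇒ 0;  out={0}∪out(0)={0}
  fail(2) 'a': from fail(0)=0 chase 'a': 0 ⇒ 0;  out=∅∪out(0)=∅
  fail(11) 'd': from fail(0)=0 chase 'd': 0 ⇒ 0;  out=∅∪out(0)=∅
  fail(17) 'c': from fail(0)=0 chase 'c': 0 ⇒ 0;  out=∅∪out(0)=∅
  fail(3) 'aa': from fail(2)=0 chase 'a': 0 ⇒ 2;  out={1}∪out(2)={1}
  fail(4) 'ad': from fail(2)=0 chase 'd': 0 ⇒ 11;  out=∅∪out(11)=∅
  fail(8) 'ae': from fail(2)=0 chase 'e': 0 ⇒ 1;  out=∅∪out(1)={0}
  fail(12) 'db': from fail(11)=0 chase 'b': 0 ⇒ 0;  out=∅∪out(0)=∅
  fail(18) 'ce': from fail(17)=0 chase 'e': 0 ⇒ 1;  out=∅∪out(1)={0}
  fail(20) 'dc': from fail(11)=0 chase 'c': 0 ⇒ 17;  out=∅∪out(17)=∅
  fail(5) 'adc': from fail(4)=11 chase 'c': 11 ⇒ 20;  out=∅∪out(20)=∅
  fail(9) 'aec': from fail(8)=1 chase 'c': 1→0 ⇒ 17;  out=∅∪out(17)=∅
  fail(13) 'dbc': from fail(12)=0 chase 'c': 0 ⇒ 17;  out=∅∪out(17)=∅
  fail(19) 'cee': from fail(18)=1 chase 'e': 1→0 ⇒ 1;  out={5}∪out(1)={0,5}
  fail(21) 'dce': from fail(20)=17 chase 'e': 17 ⇒ 18;  out=∅∪out(18)={0}
  fail(6) 'adce': from fail(5)=20 chase 'e': 20 ⇒ 21;  out=∅∪out(21)={0}
  fail(10) 'aecd': from fail(9)=17 chase 'd': 17→0 ⇒ 11;  out={3}∪out(11)={3}
  fail(14) 'dbcb': from fail(13)=17 chase 'b': 17→0 ⇒ 0;  out=∅∪out(0)=∅
  fail(22) 'dcec': from fail(21)=18 chase 'c': 18→1→0 ⇒ 17;  out={6}∪out(17)={6}
  fail(7) 'adcec': from fail(6)=21 chase 'c': 21 ⇒ 22;  out={2}∪out(22)={2,6}
  fail(15) 'dbcba': from fail(14)=0 chase 'a': 0 ⇒ 2;  out=∅∪out(2)=∅
  fail(16) 'dbcbae': from fail(15)=2 chase 'e': 2 ⇒ 8;  out={4}∪out(8)={0,4}

Run:
i=0 'c': node 0→17
i=1 'e': node 17→18  emit P0@[1:1]
i=2 'e': node 18→19  emit P0@[2:2],P5@[0:2]
i=3 'd': node 19→11 (fail-walked)
i=4 'e': node 11→1 (fail-walked)  emit P0@[4:4]
i=5 'c': node 1→17 (fail-walked)
i=6 'a': node 17→2 (fail-walked)
i=7 'a': node 2→3  emit P1@[6:7]
i=8 'd': node 3→4 (fail-walked)
i=9 'a': node 4→2 (fail-walked)
i=10 'e': node 2→8  emit P0@[10:10]
i=11 'c': node 8→9
i=12 'd': node 9→10  emit P3@[9:12]
i=13 'd': node 10→11 (fail-walked)
i=14 'a': node 11→2 (fail-walked)
i=15 'a': node 2→3  emit P1@[14:15]
i=16 'e': node 3→8 (fail-walked)  emit P0@[16:16]
i=17 'a': node 8→2 (fail-walked)
i=18 'd': node 2→4
i=19 'c': node 4→5
i=20 'e': node 5→6  emit P0@[20:20]
i=21 'c': node 6→7  emit P2@[17:21],P6@[18:21]
i=22 'b': node 7→0 (fail-walked)
i=23 'e': node 0→1  emit P0@[23:23]
i=24 'a': node 1→2 (fail-walked)
i=25 'a': node 2→3  emit P1@[24:25]
i=26 'a': node 3→3 (fail-walked)  emit P1@[25:26]
i=27 'd': node 3→4 (fail-walked)
i=28 'c': node 4→5
i=29 'e': node 5→6  emit P0@[29:29]
i=30 'c': node 6→7  emit P2@[26:30],P6@[27:30]
i=31 'c': node 7→17 (fail-walked)
i=32 'c': node 17→17 (fail-walked)
i=33 'a': node 17→2 (fail-walked)
i=34 'a': node 2→3  emit P1@[33:34]
i=35 'e': node 3→8 (fail-walked)  emit P0@[35:35]
i=36 'c': node 8→9
i=37 'd': node 9→10  emit P3@[34:37]
i=38 'b': node 10→12 (fail-walked)
i=39 'a': node 12→2 (fail-walked)
i=40 'd': node 2→4
i=41 'b': node 4→12 (fail-walked)
i=42 'c': node 12→13
i=43 'b': node 13→14
i=44 'a': node 14→15
i=45 'a': node 15→3 (fail-walked)  emit P1@[44:45]
i=46 'a': node 3→3 (fail-walked)  emit P1@[45:46]
i=47 'e': node 3→8 (fail-walked)  emit P0@[47:47]
i=48 'c': node 8→9
i=49 'd': node 9→10  emit P3@[46:49]
i=50 'a': node 10→2 (fail-walked)
i=51 'd': node 2→4
i=52 'e': node 4→1 (fail-walked)  emit P0@[52:52]
i=53 'e': node 1→1 (fail-walked)  emit P0@[53:53]
i=54 'a': node 1→2 (fail-walked)
i=55 'c': node 2→17 (fail-walked)

Result: [[1,0],[2,0],[2,5],[4,0],[7,1],[10,0],[12,3],[15,1],[16,0],[20,0],[21,2],[21,6],[23,0],[25,1],[26,1],[29,0],[30,2],[30,6],[34,1],[35,0],[37,3],[45,1],[46,1],[47,0],[49,3],[52,0],[53,0]]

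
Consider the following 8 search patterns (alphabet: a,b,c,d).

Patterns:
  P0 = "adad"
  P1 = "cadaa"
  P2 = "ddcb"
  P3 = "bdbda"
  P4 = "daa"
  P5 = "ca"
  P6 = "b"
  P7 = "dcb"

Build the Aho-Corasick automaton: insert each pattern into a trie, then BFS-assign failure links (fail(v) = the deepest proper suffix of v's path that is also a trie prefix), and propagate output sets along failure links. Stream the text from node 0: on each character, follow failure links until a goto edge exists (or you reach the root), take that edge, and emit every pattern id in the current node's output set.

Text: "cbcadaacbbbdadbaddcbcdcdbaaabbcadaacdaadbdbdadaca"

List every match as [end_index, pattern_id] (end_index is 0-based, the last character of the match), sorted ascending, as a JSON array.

Build automaton:
Trie nodes:
  n0 'ε': a→1 b→14 c→5 d→10
  n1 'a': d→2
  n2 'ad': a→3
  n3 'ada': d→4
  n4 'adad': ·  [P0 ends]
  n5 'c': a→6
  n6 'ca': d→7  [P5 ends]
  n7 'cad': a→8
  n8 'cada': a→9
  n9 'cadaa': ·  [P1 ends]
  n10 'd': a→19 c→21 d→11
  n11 'dd': c→12
  n12 'ddc': b→13
  n13 'ddcb': ·  [P2 ends]
  n14 'b': d→15  [P6 ends]
  n15 'bd': b→16
  n16 'bdb': d→17
  n17 'bdbd': a→18
  n18 'bdbda': ·  [P3 ends]
  n19 'da': a→20
  n20 'daa': ·  [P4 ends]
  n21 'dc': b→22
  n22 'dcb': ·  [P7 ends]

Failure links (BFS by depth):
  fail(1) 'a': from fail(0)=0 chase 'a': 0 ⇒ 0;  out=∅∪out(0)=∅
  fail(5) 'c': from fail(0)=0 chase 'c': 0 ⇒ 0;  out=∅∪out(0)=∅
  fail(10) 'd': from fail(0)=0 chase 'd': 0 ⇒ 0;  out=∅∪out(0)=∅
  fail(14) 'b': from fail(0)=0 chase 'b': 0 ⇒ 0;  out={6}∪out(0)={6}
  fail(2) 'ad': from fail(1)=0 chase 'd': 0 ⇒ 10;  out=∅∪out(10)=∅
  fail(6) 'ca': from fail(5)=0 chase 'a': 0 ⇒ 1;  out={5}∪out(1)={5}
  fail(11) 'dd': from fail(10)=0 chase 'd': 0 ⇒ 10;  out=∅∪out(10)=∅
  fail(15) 'bd': from fail(14)=0 chase 'd': 0 ⇒ 10;  out=∅∪out(10)=∅
  fail(19) 'da': from fail(10)=0 chase 'a': 0 ⇒ 1;  out=∅∪out(1)=∅
  fail(21) 'dc': from fail(10)=0 chase 'c': 0 ⇒ 5;  out=∅∪out(5)=∅
  fail(3) 'ada': from fail(2)=10 chase 'a': 10 ⇒ 19;  out=∅∪out(19)=∅
  fail(7) 'cad': from fail(6)=1 chase 'd': 1 ⇒ 2;  out=∅∪out(2)=∅
  fail(12) 'ddc': from fail(11)=10 chase 'c': 10 ⇒ 21;  out=∅∪out(21)=∅
  fail(16) 'bdb': from fail(15)=10 chase 'b': 10→0 ⇒ 14;  out=∅∪out(14)={6}
  fail(20) 'daa': from fail(19)=1 chase 'a': 1→0 ⇒ 1;  out={4}∪out(1)={4}
  fail(22) 'dcb': from fail(21)=5 chase 'b': 5→0 ⇒ 14;  out={7}∪out(14)={6,7}
  fail(4) 'adad': from fail(3)=19 chase 'd': 19→1 ⇒ 2;  out={0}∪out(2)={0}
  fail(8) 'cada': from fail(7)=2 chase 'a': 2 ⇒ 3;  out=∅∪out(3)=∅
  fail(13) 'ddcb': from fail(12)=21 chase 'b': 21 ⇒ 22;  out={2}∪out(22)={2,6,7}
  fail(17) 'bdbd': from fail(16)=14 chase 'd': 14 ⇒ 15;  out=∅∪out(15)=∅
  fail(9) 'cadaa': from fail(8)=3 chase 'a': 3→19 ⇒ 20;  out={1}∪out(20)={1,4}
  fail(18) 'bdbda': from fail(17)=15 chase 'a': 15→10 ⇒ 19;  out={3}∪out(19)={3}

Scan:
pos 0 'c': at 5
pos 1 'b': at 14 (via fail)  → match P6@[1:1]
pos 2 'c': at 5 (via fail)
pos 3 'a': at 6  → match P5@[2:3]
pos 4 'd': at 7
pos 5 'a': at 8
pos 6 'a': at 9  → match P1@[2:6],P4@[4:6]
pos 7 'c': at 5 (via fail)
pos 8 'b': at 14 (via fail)  → match P6@[8:8]
pos 9 'b': at 14 (via fail)  → match P6@[9:9]
pos 10 'b': at 14 (via fail)  → match P6@[10:10]
pos 11 'd': at 15
pos 12 'a': at 19 (via fail)
pos 13 'd': at 2 (via fail)
pos 14 'b': at 14 (via fail)  → match P6@[14:14]
pos 15 'a': at 1 (via fail)
pos 16 'd': at 2
pos 17 'd': at 11 (via fail)
pos 18 'c': at 12
pos 19 'b': at 13  → match P2@[16:19],P6@[19:19],P7@[17:19]
pos 20 'c': at 5 (via fail)
pos 21 'd': at 10 (via fail)
pos 22 'c': at 21
pos 23 'd': at 10 (via fail)
pos 24 'b': at 14 (via fail)  → match P6@[24:24]
pos 25 'a': at 1 (via fail)
pos 26 'a': at 1 (via fail)
pos 27 'a': at 1 (via fail)
pos 28 'b': at 14 (via fail)  → match P6@[28:28]
pos 29 'b': at 14 (via fail)  → match P6@[29:29]
pos 30 'c': at 5 (via fail)
pos 31 'a': at 6  → match P5@[30:31]
pos 32 'd': at 7
pos 33 'a': at 8
pos 34 'a': at 9  → match P1@[30:34],P4@[32:34]
pos 35 'c': at 5 (via fail)
pos 36 'd': at 10 (via fail)
pos 37 'a': at 19
pos 38 'a': at 20  → match P4@[36:38]
pos 39 'd': at 2 (via fail)
pos 40 'b': at 14 (via fail)  → match P6@[40:40]
pos 41 'd': at 15
pos 42 'b': at 16  → match P6@[42:42]
pos 43 'd': at 17
pos 44 'a': at 18  → match P3@[40:44]
pos 45 'd': at 2 (via fail)
pos 46 'a': at 3
pos 47 'c': at 5 (via fail)
pos 48 'a': at 6  → match P5@[47:48]

Result: [[1,6],[3,5],[6,1],[6,4],[8,6],[9,6],[10,6],[14,6],[19,2],[19,6],[19,7],[24,6],[28,6],[29,6],[31,5],[34,1],[34,4],[38,4],[40,6],[42,6],[44,3],[48,5]]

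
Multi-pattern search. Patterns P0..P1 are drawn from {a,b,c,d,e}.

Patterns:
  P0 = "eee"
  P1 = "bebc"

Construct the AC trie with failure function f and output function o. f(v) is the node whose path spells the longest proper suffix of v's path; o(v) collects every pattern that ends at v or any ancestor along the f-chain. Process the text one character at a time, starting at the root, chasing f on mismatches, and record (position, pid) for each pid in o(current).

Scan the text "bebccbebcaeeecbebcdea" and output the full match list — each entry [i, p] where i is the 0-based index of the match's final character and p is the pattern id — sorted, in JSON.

Build:
Trie nodes:
  n0 'ε': b→4 e→1
  n1 'e': e→2
  n2 'ee': e→3
  n3 'eee': ·  ←P0
  n4 'b': e→5
  n5 'be': b→6
  n6 'beb': c→7
  n7 'bebc': ·  ←P1

Failure links (BFS by depth):
  fail(1) 'e': from fail(0)=0 chase 'e': 0 ⇒ 0;  out=∅∪out(0)=∅
  fail(4) 'b': from fail(0)=0 chase 'b': 0 ⇒ 0;  out=∅∪out(0)=∅
  fail(2) 'ee': from fail(1)=0 chase 'e': 0 ⇒ 1;  out=∅∪out(1)=∅
  fail(5) 'be': from fail(4)=0 chase 'e': 0 ⇒ 1;  out=∅∪out(1)=∅
  fail(3) 'eee': from fail(2)=1 chase 'e': 1 ⇒ 2;  out={0}∪out(2)={0}
  fail(6) 'beb': from fail(5)=1 chase 'b': 1→0 ⇒ 4;  out=∅∪out(4)=∅
  fail(7) 'bebc': from fail(6)=4 chase 'c': 4→0 ⇒ 0;  out={1}∪out(0)={1}

Run:
i=0 'b': node 0→4
i=1 'e': node 4→5
i=2 'b': node 5→6
i=3 'c': node 6→7  emit P1@[0:3]
i=4 'c': node 7→0 ·f
i=5 'b': node 0→4
i=6 'e': node 4→5
i=7 'b': node 5→6
i=8 'c': node 6→7  emit P1@[5:8]
i=9 'a': node 7→0 ·f
i=10 'e': node 0→1
i=11 'e': node 1→2
i=12 'e': node 2→3  emit P0@[10:12]
i=13 'c': node 3→0 ·f
i=14 'b': node 0→4
i=15 'e': node 4→5
i=16 'b': node 5→6
i=17 'c': node 6→7  emit P1@[14:17]
i=18 'd': node 7→0 ·f
i=19 'e': node 0→1
i=20 'a': node 1→0 ·f

Matches: [[3,1],[8,1],[12,0],[17,1]]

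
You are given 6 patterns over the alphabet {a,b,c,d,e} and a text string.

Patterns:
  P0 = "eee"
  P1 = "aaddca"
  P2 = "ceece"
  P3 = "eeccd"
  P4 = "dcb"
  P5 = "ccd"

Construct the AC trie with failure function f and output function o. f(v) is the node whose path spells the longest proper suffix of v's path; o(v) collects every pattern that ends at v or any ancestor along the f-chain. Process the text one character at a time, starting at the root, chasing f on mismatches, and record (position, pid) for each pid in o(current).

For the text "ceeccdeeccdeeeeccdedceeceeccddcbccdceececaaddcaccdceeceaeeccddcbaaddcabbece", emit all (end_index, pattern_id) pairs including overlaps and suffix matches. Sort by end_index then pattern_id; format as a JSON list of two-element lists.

Build automaton:
Trie nodes:
  n0 'ε': a→4 c→10 d→18 e→1
  n1 'e': e→2
  n2 'ee': c→15 e→3
  n3 'eee': ·  [P0 ends]
  n4 'a': a→5
  n5 'aa': d→6
  n6 'aad': d→7
  n7 'aadd': c→8
  n8 'aaddc': a→9
  n9 'aaddca': ·  [P1 ends]
  n10 'c': c→21 e→11
  n11 'ce': e→12
  n12 'cee': c→13
  n13 'ceec': e→14
  n14 'ceece': ·  [P2 ends]
  n15 'eec': c→16
  n16 'eecc': d→17
  n17 'eeccd': ·  [P3 ends]
  n18 'd': c→19
  n19 'dc': b→20
  n20 'dcb': ·  [P4 ends]
  n21 'cc': d→22
  n22 'ccd': ·  [P5 ends]

BFS fail/out derivation:
  n1('e'): parent n0 fail=0; on 'e' 0 → fail=0;  out ∅∪∅=∅
  n4('a'): parent n0 fail=0; on 'a' 0 → fail=0;  out ∅∪∅=∅
  n10('c'): parent n0 fail=0; on 'c' 0 → fail=0;  out ∅∪∅=∅
  n18('d'): parent n0 fail=0; on 'd' 0 → fail=0;  out ∅∪∅=∅
  n2('ee'): parent n1 fail=0; on 'e' 0 → fail=1;  out ∅∪∅=∅
  n5('aa'): parent n4 fail=0; on 'a' 0 → fail=4;  out ∅∪∅=∅
  n11('ce'): parent n10 fail=0; on 'e' 0 → fail=1;  out ∅∪∅=∅
  n19('dc'): parent n18 fail=0; on 'c' 0 → fail=10;  out ∅∪∅=∅
  n21('cc'): parent n10 fail=0; on 'c' 0 → fail=10;  out ∅∪∅=∅
  n3('eee'): parent n2 fail=1; on 'e' 1 → fail=2;  out {0}∪∅={0}
  n6('aad'): parent n5 fail=4; on 'd' 4→0 → fail=18;  out ∅∪∅=∅
  n12('cee'): parent n11 fail=1; on 'e' 1 → fail=2;  out ∅∪∅=∅
  n15('eec'): parent n2 fail=1; on 'c' 1→0 → fail=10;  out ∅∪∅=∅
  n20('dcb'): parent n19 fail=10; on 'b' 10→0 → fail=0;  out {4}∪∅={4}
  n22('ccd'): parent n21 fail=10; on 'd' 10→0 → fail=18;  out {5}∪∅={5}
  n7('aadd'): parent n6 fail=18; on 'd' 18→0 → fail=18;  out ∅∪∅=∅
  n13('ceec'): parent n12 fail=2; on 'c' 2 → fail=15;  out ∅∪∅=∅
  n16('eecc'): parent n15 fail=10; on 'c' 10 → fail=21;  out ∅∪∅=∅
  n8('aaddc'): parent n7 fail=18; on 'c' 18 → fail=19;  out ∅∪∅=∅
  n14('ceece'): parent n13 fail=15; on 'e' 15→10 → fail=11;  out {2}∪∅={2}
  n17('eeccd'): parent n16 fail=21; on 'd' 21 → fail=22;  out {3}∪{5}={3,5}
  n9('aaddca'): parent n8 fail=19; on 'a' 19→10→0 → fail=4;  out {1}∪∅={1}

Scan:
i=0 'c': node 0→10
i=1 'e': node 10→11
i=2 'e': node 11→12
i=3 'c': node 12→13
i=4 'c': node 13→16 ·f
i=5 'd': node 16→17  ** P3@[1:5],P5@[3:5]
i=6 'e': node 17→1 ·f
i=7 'e': node 1→2
i=8 'c': node 2→15
i=9 'c': node 15→16
i=10 'd': node 16→17  ** P3@[6:10],P5@[8:10]
i=11 'e': node 17→1 ·f
i=12 'e': node 1→2
i=13 'e': node 2→3  ** P0@[11:13]
i=14 'e': node 3→3 ·f  ** P0@[12:14]
i=15 'c': node 3→15 ·f
i=16 'c': node 15→16
i=17 'd': node 16→17  ** P3@[13:17],P5@[15:17]
i=18 'e': node 17→1 ·f
i=19 'd': node 1→18 ·f
i=20 'c': node 18→19
i=21 'e': node 19→11 ·f
i=22 'e': node 11→12
i=23 'c': node 12→13
i=24 'e': node 13→14  ** P2@[20:24]
i=25 'e': node 14→12 ·f
i=26 'c': node 12→13
i=27 'c': node 13→16 ·f
i=28 'd': node 16→17  ** P3@[24:28],P5@[26:28]
i=29 'd': node 17→18 ·f
i=30 'c': node 18→19
i=31 'b': node 19→20  ** P4@[29:31]
i=32 'c': node 20→10 ·f
i=33 'c': node 10→21
i=34 'd': node 21→22  ** P5@[32:34]
i=35 'c': node 22→19 ·f
i=36 'e': node 19→11 ·f
i=37 'e': node 11→12
i=38 'c': node 12→13
i=39 'e': node 13→14  ** P2@[35:39]
i=40 'c': node 14→10 ·f
i=41 'a': node 10→4 ·f
i=42 'a': node 4→5
i=43 'd': node 5→6
i=44 'd': node 6→7
i=45 'c': node 7→8
i=46 'a': node 8→9  ** P1@[41:46]
i=47 'c': node 9→10 ·f
i=48 'c': node 10→21
i=49 'd': node 21→22  ** P5@[47:49]
i=50 'c': node 22→19 ·f
i=51 'e': node 19→11 ·f
i=52 'e': node 11→12
i=53 'c': node 12→13
i=54 'e': node 13→14  ** P2@[50:54]
i=55 'a': node 14→4 ·f
i=56 'e': node 4→1 ·f
i=57 'e': node 1→2
i=58 'c': node 2→15
i=59 'c': node 15→16
i=60 'd': node 16→17  ** P3@[56:60],P5@[58:60]
i=61 'd': node 17→18 ·f
i=62 'c': node 18→19
i=63 'b': node 19→20  ** P4@[61:63]
i=64 'a': node 20→4 ·f
i=65 'a': node 4→5
i=66 'd': node 5→6
i=67 'd': node 6→7
i=68 'c': node 7→8
i=69 'a': node 8→9  ** P1@[64:69]
i=70 'b': node 9→0 ·f
i=71 'b': node 0→0
i=72 'e': node 0→1
i=73 'c': node 1→10 ·f
i=74 'e': node 10→11

Matches: [[5,3],[5,5],[10,3],[10,5],[13,0],[14,0],[17,3],[17,5],[24,2],[28,3],[28,5],[31,4],[34,5],[39,2],[46,1],[49,5],[54,2],[60,3],[60,5],[63,4],[69,1]]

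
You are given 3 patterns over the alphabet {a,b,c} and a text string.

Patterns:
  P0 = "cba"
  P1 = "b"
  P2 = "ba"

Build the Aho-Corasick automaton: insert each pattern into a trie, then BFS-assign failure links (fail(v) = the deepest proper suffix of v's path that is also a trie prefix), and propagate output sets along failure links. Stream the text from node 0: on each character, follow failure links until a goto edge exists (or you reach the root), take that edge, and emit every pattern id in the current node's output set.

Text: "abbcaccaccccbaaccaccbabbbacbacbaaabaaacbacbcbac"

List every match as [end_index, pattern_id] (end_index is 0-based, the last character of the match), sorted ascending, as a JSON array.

Construct AC machine:
Trie (insert patterns):
  0='ε' goto b→4 c→1
  1='c' goto b→2
  2='cb' goto a→3
  3='cba' goto ·  [P0 ends]
  4='b' goto a→5  [P1 ends]
  5='ba' goto ·  [P2 ends]

Failure links (BFS by depth):
  n1('c'): parent n0 fail=0; on 'c' 0 → fail=0;  out ∅∪∅=∅
  n4('b'): parent n0 fail=0; on 'b' 0 → fail=0;  out {1}∪∅={1}
  n2('cb'): parent n1 fail=0; on 'b' 0 → fail=4;  out ∅∪{1}={1}
  n5('ba'): parent n4 fail=0; on 'a' 0 → fail=0;  out {2}∪∅={2}
  n3('cba'): parent n2 fail=4; on 'a' 4 → fail=5;  out {0}∪{2}={0,2}

Scan:
i=0 'a': node 0→0
i=1 'b': node 0→4  → match P1@[1:1]
i=2 'b': node 4→4 (via fail)  → match P1@[2:2]
i=3 'c': node 4→1 (via fail)
i=4 'a': node 1→0 (via fail)
i=5 'c': node 0→1
i=6 'c': node 1→1 (via fail)
i=7 'a': node 1→0 (via fail)
i=8 'c': node 0→1
i=9 'c': node 1→1 (via fail)
i=10 'c': node 1→1 (via fail)
i=11 'c': node 1→1 (via fail)
i=12 'b': node 1→2  → match P1@[12:12]
i=13 'a': node 2→3  → match P0@[11:13],P2@[12:13]
i=14 'a': node 3→0 (via fail)
i=15 'c': node 0→1
i=16 'c': node 1→1 (via fail)
i=17 'a': node 1→0 (via fail)
i=18 'c': node 0→1
i=19 'c': node 1→1 (via fail)
i=20 'b': node 1→2  → match P1@[20:20]
i=21 'a': node 2→3  → match P0@[19:21],P2@[20:21]
i=22 'b': node 3→4 (via fail)  → match P1@[22:22]
i=23 'b': node 4→4 (via fail)  → match P1@[23:23]
i=24 'b': node 4→4 (via fail)  → match P1@[24:24]
i=25 'a': node 4→5  → match P2@[24:25]
i=26 'c': node 5→1 (via fail)
i=27 'b': node 1→2  → match P1@[27:27]
i=28 'a': node 2→3  → match P0@[26:28],P2@[27:28]
i=29 'c': node 3→1 (via fail)
i=30 'b': node 1→2  → match P1@[30:30]
i=31 'a': node 2→3  → match P0@[29:31],P2@[30:31]
i=32 'a': node 3→0 (via fail)
i=33 'a': node 0→0
i=34 'b': node 0→4  → match P1@[34:34]
i=35 'a': node 4→5  → match P2@[34:35]
i=36 'a': node 5→0 (via fail)
i=37 'a': node 0→0
i=38 'c': node 0→1
i=39 'b': node 1→2  → match P1@[39:39]
i=40 'a': node 2→3  → match P0@[38:40],P2@[39:40]
i=41 'c': node 3→1 (via fail)
i=42 'b': node 1→2  → match P1@[42:42]
i=43 'c': node 2→1 (via fail)
i=44 'b': node 1→2  → match P1@[44:44]
i=45 'a': node 2→3  → match P0@[43:45],P2@[44:45]
i=46 'c': node 3→1 (via fail)

Matches: [[1,1],[2,1],[12,1],[13,0],[13,2],[20,1],[21,0],[21,2],[22,1],[23,1],[24,1],[25,2],[27,1],[28,0],[28,2],[30,1],[31,0],[31,2],[34,1],[35,2],[39,1],[40,0],[40,2],[42,1],[44,1],[45,0],[45,2]]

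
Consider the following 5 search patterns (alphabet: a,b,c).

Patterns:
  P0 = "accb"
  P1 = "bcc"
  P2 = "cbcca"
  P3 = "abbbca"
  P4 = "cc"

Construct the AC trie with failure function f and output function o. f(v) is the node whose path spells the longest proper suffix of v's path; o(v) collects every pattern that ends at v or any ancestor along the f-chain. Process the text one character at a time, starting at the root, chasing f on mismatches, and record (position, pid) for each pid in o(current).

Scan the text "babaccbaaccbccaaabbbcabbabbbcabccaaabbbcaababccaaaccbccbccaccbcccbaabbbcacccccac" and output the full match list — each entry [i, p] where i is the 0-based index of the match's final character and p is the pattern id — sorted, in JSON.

Build automaton:
Trie nodes:
  n0 'ε': a→1 b→5 c→8
  n1 'a': b→13 c→2
  n2 'ac': c→3
  n3 'acc': b→4
  n4 'accb': ·  [P0 ends]
  n5 'b': c→6
  n6 'bc': c→7
  n7 'bcc': ·  [P1 ends]
  n8 'c': b→9 c→18
  n9 'cb': c→10
  n10 'cbc': c→11
  n11 'cbcc': a→12
  n12 'cbcca': ·  [P2 ends]
  n13 'ab': b→14
  n14 'abb': b→15
  n15 'abbb': c→16
  n16 'abbbc': a→17
  n17 'abbbca': ·  [P3 ends]
  n18 'cc': ·  [P4 ends]

Failure links (BFS by depth):
  n1('a'): parent n0 fail=0; on 'a' 0 → fail=0;  out ∅∪∅=∅
  n5('b'): parent n0 fail=0; on 'b' 0 → fail=0;  out ∅∪∅=∅
  n8('c'): parent n0 fail=0; on 'c' 0 → fail=0;  out ∅∪∅=∅
  n2('ac'): parent n1 fail=0; on 'c' 0 → fail=8;  out ∅∪∅=∅
  n6('bc'): parent n5 fail=0; on 'c' 0 → fail=8;  out ∅∪∅=∅
  n9('cb'): parent n8 fail=0; on 'b' 0 → fail=5;  out ∅∪∅=∅
  n13('ab'): parent n1 fail=0; on 'b' 0 → fail=5;  out ∅∪∅=∅
  n18('cc'): parent n8 fail=0; on 'c' 0 → fail=8;  out {4}∪∅={4}
  n3('acc'): parent n2 fail=8; on 'c' 8 → fail=18;  out ∅∪{4}={4}
  n7('bcc'): parent n6 fail=8; on 'c' 8 → fail=18;  out {1}∪{4}={1,4}
  n10('cbc'): parent n9 fail=5; on 'c' 5 → fail=6;  out ∅∪∅=∅
  n14('abb'): parent n13 fail=5; on 'b' 5→0 → fail=5;  out ∅∪∅=∅
  n4('accb'): parent n3 fail=18; on 'b' 18→8 → fail=9;  out {0}∪∅={0}
  n11('cbcc'): parent n10 fail=6; on 'c' 6 → fail=7;  out ∅∪{1,4}={1,4}
  n15('abbb'): parent n14 fail=5; on 'b' 5→0 → fail=5;  out ∅∪∅=∅
  n12('cbcca'): parent n11 fail=7; on 'a' 7→18→8→0 → fail=1;  out {2}∪∅={2}
  n16('abbbc'): parent n15 fail=5; on 'c' 5 → fail=6;  out ∅∪∅=∅
  n17('abbbca'): parent n16 fail=6; on 'a' 6→8→0 → fail=1;  out {3}∪∅={3}

Text stream:
pos 0 'b': at 5
pos 1 'a': at 1 ·f
pos 2 'b': at 13
pos 3 'a': at 1 ·f
pos 4 'c': at 2
pos 5 'c': at 3  ** P4@[4:5]
pos 6 'b': at 4  ** P0@[3:6]
pos 7 'a': at 1 ·f
pos 8 'a': at 1 ·f
pos 9 'c': at 2
pos 10 'c': at 3  ** P4@[9:10]
pos 11 'b': at 4  ** P0@[8:11]
pos 12 'c': at 10 ·f
pos 13 'c': at 11  ** P1@[11:13],P4@[12:13]
pos 14 'a': at 12  ** P2@[10:14]
pos 15 'a': at 1 ·f
pos 16 'a': at 1 ·f
pos 17 'b': at 13
pos 18 'b': at 14
pos 19 'b': at 15
pos 20 'c': at 16
pos 21 'a': at 17  ** P3@[16:21]
pos 22 'b': at 13 ·f
pos 23 'b': at 14
pos 24 'a': at 1 ·f
pos 25 'b': at 13
pos 26 'b': at 14
pos 27 'b': at 15
pos 28 'c': at 16
pos 29 'a': at 17  ** P3@[24:29]
pos 30 'b': at 13 ·f
pos 31 'c': at 6 ·f
pos 32 'c': at 7  ** P1@[30:32],P4@[31:32]
pos 33 'a': at 1 ·f
pos 34 'a': at 1 ·f
pos 35 'a': at 1 ·f
pos 36 'b': at 13
pos 37 'b': at 14
pos 38 'b': at 15
pos 39 'c': at 16
pos 40 'a': at 17  ** P3@[35:40]
pos 41 'a': at 1 ·f
pos 42 'b': at 13
pos 43 'a': at 1 ·f
pos 44 'b': at 13
pos 45 'c': at 6 ·f
pos 46 'c': at 7  ** P1@[44:46],P4@[45:46]
pos 47 'a': at 1 ·f
pos 48 'a': at 1 ·f
pos 49 'a': at 1 ·f
pos 50 'c': at 2
pos 51 'c': at 3  ** P4@[50:51]
pos 52 'b': at 4  ** P0@[49:52]
pos 53 'c': at 10 ·f
pos 54 'c': at 11  ** P1@[52:54],P4@[53:54]
pos 55 'b': at 9 ·f
pos 56 'c': at 10
pos 57 'c': at 11  ** P1@[55:57],P4@[56:57]
pos 58 'a': at 12  ** P2@[54:58]
pos 59 'c': at 2 ·f
pos 60 'c': at 3  ** P4@[59:60]
pos 61 'b': at 4  ** P0@[58:61]
pos 62 'c': at 10 ·f
pos 63 'c': at 11  ** P1@[61:63],P4@[62:63]
pos 64 'c': at 18 ·f  ** P4@[63:64]
pos 65 'b': at 9 ·f
pos 66 'a': at 1 ·f
pos 67 'a': at 1 ·f
pos 68 'b': at 13
pos 69 'b': at 14
pos 70 'b': at 15
pos 71 'c': at 16
pos 72 'a': at 17  ** P3@[67:72]
pos 73 'c': at 2 ·f
pos 74 'c': at 3  ** P4@[73:74]
pos 75 'c': at 18 ·f  ** P4@[74:75]
pos 76 'c': at 18 ·f  ** P4@[75:76]
pos 77 'c': at 18 ·f  ** P4@[76:77]
pos 78 'a': at 1 ·f
pos 79 'c': at 2

All matches (sorted): [[5,4],[6,0],[10,4],[11,0],[13,1],[13,4],[14,2],[21,3],[29,3],[32,1],[32,4],[40,3],[46,1],[46,4],[51,4],[52,0],[54,1],[54,4],[57,1],[57,4],[58,2],[60,4],[61,0],[63,1],[63,4],[64,4],[72,3],[74,4],[75,4],[76,4],[77,4]]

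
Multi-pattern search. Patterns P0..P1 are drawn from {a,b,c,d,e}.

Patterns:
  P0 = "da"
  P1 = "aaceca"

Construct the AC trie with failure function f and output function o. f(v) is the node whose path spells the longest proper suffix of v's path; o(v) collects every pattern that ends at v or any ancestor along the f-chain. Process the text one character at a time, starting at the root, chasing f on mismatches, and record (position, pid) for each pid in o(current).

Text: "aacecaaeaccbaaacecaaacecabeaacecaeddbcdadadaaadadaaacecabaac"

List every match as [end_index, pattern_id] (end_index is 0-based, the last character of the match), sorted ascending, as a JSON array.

Build:
Trie (insert patterns):
  0='ε' goto a→3 d→1
  1='d' goto a→2
  2='da' goto ·  ←P0
  3='a' goto a→4
  4='aa' goto c→5
  5='aac' goto e→6
  6='aace' goto c→7
  7='aacec' goto a→8
  8='aaceca' goto ·  ←P1

Failure links (BFS by depth):
  fail(1) 'd': from fail(0)=0 chase 'd': 0 ⇒ 0;  out=∅∪out(0)=∅
  fail(3) 'a': from fail(0)=0 chase 'a': 0 ⇒ 0;  out=∅∪out(0)=∅
  fail(2) 'da': from fail(1)=0 chase 'a': 0 ⇒ 3;  out={0}∪out(3)={0}
  fail(4) 'aa': from fail(3)=0 chase 'a': 0 ⇒ 3;  out=∅∪out(3)=∅
  fail(5) 'aac': from fail(4)=3 chase 'c': 3→0 ⇒ 0;  out=∅∪out(0)=∅
  fail(6) 'aace': from fail(5)=0 chase 'e': 0 ⇒ 0;  out=∅∪out(0)=∅
  fail(7) 'aacec': from fail(6)=0 chase 'c': 0 ⇒ 0;  out=∅∪out(0)=∅
  fail(8) 'aaceca': from fail(7)=0 chase 'a': 0 ⇒ 3;  out={1}∪out(3)={1}

Scan:
[0] read 'a'  n0⇒n3
[1] read 'a'  n3⇒n4
[2] read 'c'  n4⇒n5
[3] read 'e'  n5⇒n6
[4] read 'c'  n6⇒n7
[5] read 'a'  n7⇒n8  emit P1@[0:5]
[6] read 'a'  n8⇒n4 ·f
[7] read 'e'  n4⇒n0 ·f
[8] read 'a'  n0⇒n3
[9] read 'c'  n3⇒n0 ·f
[10] read 'c'  n0⇒n0
[11] read 'b'  n0⇒n0
[12] read 'a'  n0⇒n3
[13] read 'a'  n3⇒n4
[14] read 'a'  n4⇒n4 ·f
[15] read 'c'  n4⇒n5
[16] read 'e'  n5⇒n6
[17] read 'c'  n6⇒n7
[18] read 'a'  n7⇒n8  emit P1@[13:18]
[19] read 'a'  n8⇒n4 ·f
[20] read 'a'  n4⇒n4 ·f
[21] read 'c'  n4⇒n5
[22] read 'e'  n5⇒n6
[23] read 'c'  n6⇒n7
[24] read 'a'  n7⇒n8  emit P1@[19:24]
[25] read 'b'  n8⇒n0 ·f
[26] read 'e'  n0⇒n0
[27] read 'a'  n0⇒n3
[28] read 'a'  n3⇒n4
[29] read 'c'  n4⇒n5
[30] read 'e'  n5⇒n6
[31] read 'c'  n6⇒n7
[32] read 'a'  n7⇒n8  emit P1@[27:32]
[33] read 'e'  n8⇒n0 ·f
[34] read 'd'  n0⇒n1
[35] read 'd'  n1⇒n1 ·f
[36] read 'b'  n1⇒n0 ·f
[37] read 'c'  n0⇒n0
[38] read 'd'  n0⇒n1
[39] read 'a'  n1⇒n2  emit P0@[38:39]
[40] read 'd'  n2⇒n1 ·f
[41] read 'a'  n1⇒n2  emit P0@[40:41]
[42] read 'd'  n2⇒n1 ·f
[43] read 'a'  n1⇒n2  emit P0@[42:43]
[44] read 'a'  n2⇒n4 ·f
[45] read 'a'  n4⇒n4 ·f
[46] read 'd'  n4⇒n1 ·f
[47] read 'a'  n1⇒n2  emit P0@[46:47]
[48] read 'd'  n2⇒n1 ·f
[49] read 'a'  n1⇒n2  emit P0@[48:49]
[50] read 'a'  n2⇒n4 ·f
[51] read 'a'  n4⇒n4 ·f
[52] read 'c'  n4⇒n5
[53] read 'e'  n5⇒n6
[54] read 'c'  n6⇒n7
[55] read 'a'  n7⇒n8  emit P1@[50:55]
[56] read 'b'  n8⇒n0 ·f
[57] read 'a'  n0⇒n3
[58] read 'a'  n3⇒n4
[59] read 'c'  n4⇒n5

Matches: [[5,1],[18,1],[24,1],[32,1],[39,0],[41,0],[43,0],[47,0],[49,0],[55,1]]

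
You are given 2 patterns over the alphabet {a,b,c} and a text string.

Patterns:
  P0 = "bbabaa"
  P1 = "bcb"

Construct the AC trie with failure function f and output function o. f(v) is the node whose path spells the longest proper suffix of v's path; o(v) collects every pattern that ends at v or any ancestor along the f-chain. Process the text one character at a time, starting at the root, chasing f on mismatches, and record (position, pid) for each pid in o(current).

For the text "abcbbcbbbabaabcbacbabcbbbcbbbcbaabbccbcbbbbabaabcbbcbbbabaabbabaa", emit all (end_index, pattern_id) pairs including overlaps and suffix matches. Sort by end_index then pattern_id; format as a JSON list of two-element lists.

Build:
Trie nodes:
  n0 'ε': b→1
  n1 'b': b→2 c→7
  n2 'bb': a→3
  n3 'bba': b→4
  n4 'bbab': a→5
  n5 'bbaba': a→6
  n6 'bbabaa': ·  [P0 ends]
  n7 'bc': b→8
  n8 'bcb': ·  [P1 ends]

Failure links (BFS by depth):
  n1('b'): parent n0 fail=0; on 'b' 0 → fail=0;  out ∅∪∅=∅
  n2('bb'): parent n1 fail=0; on 'b' 0 → fail=1;  out ∅∪∅=∅
  n7('bc'): parent n1 fail=0; on 'c' 0 → fail=0;  out ∅∪∅=∅
  n3('bba'): parent n2 fail=1; on 'a' 1→0 → fail=0;  out ∅∪∅=∅
  n8('bcb'): parent n7 fail=0; on 'b' 0 → fail=1;  out {1}∪∅={1}
  n4('bbab'): parent n3 fail=0; on 'b' 0 → fail=1;  out ∅∪∅=∅
  n5('bbaba'): parent n4 fail=1; on 'a' 1→0 → fail=0;  out ∅∪∅=∅
  n6('bbabaa'): parent n5 fail=0; on 'a' 0 → fail=0;  out {0}∪∅={0}

Scan:
i=0 'a': node 0→0
i=1 'b': node 0→1
i=2 'c': node 1→7
i=3 'b': node 7→8  emit P1@[1:3]
i=4 'b': node 8→2 ·f
i=5 'c': node 2→7 ·f
i=6 'b': node 7→8  emit P1@[4:6]
i=7 'b': node 8→2 ·f
i=8 'b': node 2→2 ·f
i=9 'a': node 2→3
i=10 'b': node 3→4
i=11 'a': node 4→5
i=12 'a': node 5→6  emit P0@[7:12]
i=13 'b': node 6→1 ·f
i=14 'c': node 1→7
i=15 'b': node 7→8  emit P1@[13:15]
i=16 'a': node 8→0 ·f
i=17 'c': node 0→0
i=18 'b': node 0→1
i=19 'a': node 1→0 ·f
i=20 'b': node 0→1
i=21 'c': node 1→7
i=22 'b': node 7→8  emit P1@[20:22]
i=23 'b': node 8→2 ·f
i=24 'b': node 2→2 ·f
i=25 'c': node 2→7 ·f
i=26 'b': node 7→8  emit P1@[24:26]
i=27 'b': node 8→2 ·f
i=28 'b': node 2→2 ·f
i=29 'c': node 2→7 ·f
i=30 'b': node 7→8  emit P1@[28:30]
i=31 'a': node 8→0 ·f
i=32 'a': node 0→0
i=33 'b': node 0→1
i=34 'b': node 1→2
i=35 'c': node 2→7 ·f
i=36 'c': node 7→0 ·f
i=37 'b': node 0→1
i=38 'c': node 1→7
i=39 'b': node 7→8  emit P1@[37:39]
i=40 'b': node 8→2 ·f
i=41 'b': node 2→2 ·f
i=42 'b': node 2→2 ·f
i=43 'a': node 2→3
i=44 'b': node 3→4
i=45 'a': node 4→5
i=46 'a': node 5→6  emit P0@[41:46]
i=47 'b': node 6→1 ·f
i=48 'c': node 1→7
i=49 'b': node 7→8  emit P1@[47:49]
i=50 'b': node 8→2 ·f
i=51 'c': node 2→7 ·f
i=52 'b': node 7→8  emit P1@[50:52]
i=53 'b': node 8→2 ·f
i=54 'b': node 2→2 ·f
i=55 'a': node 2→3
i=56 'b': node 3→4
i=57 'a': node 4→5
i=58 'a': node 5→6  emit P0@[53:58]
i=59 'b': node 6→1 ·f
i=60 'b': node 1→2
i=61 'a': node 2→3
i=62 'b': node 3→4
i=63 'a': node 4→5
i=64 'a': node 5→6  emit P0@[59:64]

Result: [[3,1],[6,1],[12,0],[15,1],[22,1],[26,1],[30,1],[39,1],[46,0],[49,1],[52,1],[58,0],[64,0]]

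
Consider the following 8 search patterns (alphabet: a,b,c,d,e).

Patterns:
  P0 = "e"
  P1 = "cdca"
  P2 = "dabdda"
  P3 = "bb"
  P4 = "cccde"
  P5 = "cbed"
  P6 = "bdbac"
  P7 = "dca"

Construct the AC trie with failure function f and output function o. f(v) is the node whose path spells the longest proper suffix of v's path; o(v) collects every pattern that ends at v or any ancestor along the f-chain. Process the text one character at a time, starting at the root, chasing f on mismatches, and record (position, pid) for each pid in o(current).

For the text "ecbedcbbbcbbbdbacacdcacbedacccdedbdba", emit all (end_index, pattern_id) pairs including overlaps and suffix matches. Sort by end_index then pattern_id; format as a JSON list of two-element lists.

Build:
Trie nodes:
  0='ε' goto b→12 c→2 d→6 e→1
  1='e' goto ·  ←P0
  2='c' goto b→18 c→14 d→3
  3='cd' goto c→4
  4='cdc' goto a→5
  5='cdca' goto ·  ←P1
  6='d' goto a→7 c→25
  7='da' goto b→8
  8='dab' goto d→9
  9='dabd' goto d→10
  10='dabdd' goto a→11
  11='dabdda' goto ·  ←P2
  12='b' goto b→13 d→21
  13='bb' goto ·  ←P3
  14='cc' goto c→15
  15='ccc' goto d→16
  16='cccd' goto e→17
  17='cccde' goto ·  ←P4
  18='cb' goto e→19
  19='cbe' goto d→20
  20='cbed' goto ·  ←P5
  21='bd' goto b→22
  22='bdb' goto a→23
  23='bdba' goto c→24
  24='bdbac' goto ·  ←P6
  25='dc' goto a→26
  26='dca' goto ·  ←P7

Failure links (BFS by depth):
  n1('e'): parent n0 fail=0; on 'e' 0 → fail=0;  out {0}∪∅={0}
  n2('c'): parent n0 fail=0; on 'c' 0 → fail=0;  out ∅∪∅=∅
  n6('d'): parent n0 fail=0; on 'd' 0 → fail=0;  out ∅∪∅=∅
  n12('b'): parent n0 fail=0; on 'b' 0 → fail=0;  out ∅∪∅=∅
  n3('cd'): parent n2 fail=0; on 'd' 0 → fail=6;  out ∅∪∅=∅
  n7('da'): parent n6 fail=0; on 'a' 0 → fail=0;  out ∅∪∅=∅
  n13('bb'): parent n12 fail=0; on 'b' 0 → fail=12;  out {3}∪∅={3}
  n14('cc'): parent n2 fail=0; on 'c' 0 → fail=2;  out ∅∪∅=∅
  n18('cb'): parent n2 fail=0; on 'b' 0 → fail=12;  out ∅∪∅=∅
  n21('bd'): parent n12 fail=0; on 'd' 0 → fail=6;  out ∅∪∅=∅
  n25('dc'): parent n6 fail=0; on 'c' 0 → fail=2;  out ∅∪∅=∅
  n4('cdc'): parent n3 fail=6; on 'c' 6 → fail=25;  out ∅∪∅=∅
  n8('dab'): parent n7 fail=0; on 'b' 0 → fail=12;  out ∅∪∅=∅
  n15('ccc'): parent n14 fail=2; on 'c' 2 → fail=14;  out ∅∪∅=∅
  n19('cbe'): parent n18 fail=12; on 'e' 12→0 → fail=1;  out ∅∪{0}={0}
  n22('bdb'): parent n21 fail=6; on 'b' 6→0 → fail=12;  out ∅∪∅=∅
  n26('dca'): parent n25 fail=2; on 'a' 2→0 → fail=0;  out {7}∪∅={7}
  n5('cdca'): parent n4 fail=25; on 'a' 25 → fail=26;  out {1}∪{7}={1,7}
  n9('dabd'): parent n8 fail=12; on 'd' 12 → fail=21;  out ∅∪∅=∅
  n16('cccd'): parent n15 fail=14; on 'd' 14→2 → fail=3;  out ∅∪∅=∅
  n20('cbed'): parent n19 fail=1; on 'd' 1→0 → fail=6;  out {5}∪∅={5}
  n23('bdba'): parent n22 fail=12; on 'a' 12→0 → fail=0;  out ∅∪∅=∅
  n10('dabdd'): parent n9 fail=21; on 'd' 21→6→0 → fail=6;  out ∅∪∅=∅
  n17('cccde'): parent n16 fail=3; on 'e' 3→6→0 → fail=1;  out {4}∪{0}={0,4}
  n24('bdbac'): parent n23 fail=0; on 'c' 0 → fail=2;  out {6}∪∅={6}
  n11('dabdda'): parent n10 fail=6; on 'a' 6 → fail=7;  out {2}∪∅={2}

Text stream:
i=0 'e': node 0→1  → match P0@[0:0]
i=1 'c': node 1→2 (fail-walked)
i=2 'b': node 2→18
i=3 'e': node 18→19  → match P0@[3:3]
i=4 'd': node 19→20  → match P5@[1:4]
i=5 'c': node 20→25 (fail-walked)
i=6 'b': node 25→18 (fail-walked)
i=7 'b': node 18→13 (fail-walked)  → match P3@[6:7]
i=8 'b': node 13→13 (fail-walked)  → match P3@[7:8]
i=9 'c': node 13→2 (fail-walked)
i=10 'b': node 2→18
i=11 'b': node 18→13 (fail-walked)  → match P3@[10:11]
i=12 'b': node 13→13 (fail-walked)  → match P3@[11:12]
i=13 'd': node 13→21 (fail-walked)
i=14 'b': node 21→22
i=15 'a': node 22→23
i=16 'c': node 23→24  → match P6@[12:16]
i=17 'a': node 24→0 (fail-walked)
i=18 'c': node 0→2
i=19 'd': node 2→3
i=20 'c': node 3→4
i=21 'a': node 4→5  → match P1@[18:21],P7@[19:21]
i=22 'c': node 5→2 (fail-walked)
i=23 'b': node 2→18
i=24 'e': node 18→19  → match P0@[24:24]
i=25 'd': node 19→20  → match P5@[22:25]
i=26 'a': node 20→7 (fail-walked)
i=27 'c': node 7→2 (fail-walked)
i=28 'c': node 2→14
i=29 'c': node 14→15
i=30 'd': node 15→16
i=31 'e': node 16→17  → match P0@[31:31],P4@[27:31]
i=32 'd': node 17→6 (fail-walked)
i=33 'b': node 6→12 (fail-walked)
i=34 'd': node 12→21
i=35 'b': node 21→22
i=36 'a': node 22→23

All matches (sorted): [[0,0],[3,0],[4,5],[7,3],[8,3],[11,3],[12,3],[16,6],[21,1],[21,7],[24,0],[25,5],[31,0],[31,4]]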